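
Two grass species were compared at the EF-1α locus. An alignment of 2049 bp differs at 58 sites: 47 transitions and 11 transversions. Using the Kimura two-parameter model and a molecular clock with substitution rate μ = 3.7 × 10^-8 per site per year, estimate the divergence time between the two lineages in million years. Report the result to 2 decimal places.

P = 47/2049 ≈ 0.022938 and Q = 11/2049 ≈ 0.005368.
Under the Kimura two-parameter model, d = −½ ln(1 − 2P − Q) − ¼ ln(1 − 2Q).
1 − 2P − Q = 0.948756, giving −½ ln(0.948756) = 0.026302.
1 − 2Q = 0.989264, giving −¼ ln(0.989264) = 0.002699.
d = 0.026302 + 0.002699 = 0.029001.
Under a molecular clock d = 2μt, so t = d/(2μ) = 0.029001 / (2 × 3.7 × 10^-8) = 0.39 million years.

0.39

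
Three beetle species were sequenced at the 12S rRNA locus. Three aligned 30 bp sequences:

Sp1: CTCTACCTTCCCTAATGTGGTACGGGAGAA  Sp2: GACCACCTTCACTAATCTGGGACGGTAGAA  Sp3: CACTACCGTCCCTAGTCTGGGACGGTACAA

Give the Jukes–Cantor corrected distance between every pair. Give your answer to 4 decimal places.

Sp1–Sp2: 7/30 sites differ → p ≈ 0.233333, d = −0.75 ln(1 − 0.311111) = 0.279506 ≈ 0.2795.
Sp1–Sp3: 7/30 sites differ → p ≈ 0.233333, d = −0.75 ln(1 − 0.311111) = 0.279506 ≈ 0.2795.
Sp2–Sp3: 6/30 sites differ → p = 0.2, d = −0.75 ln(1 − 0.266667) = 0.232617 ≈ 0.2326.

d(Sp1,Sp2) = 0.2795, d(Sp1,Sp3) = 0.2795, d(Sp2,Sp3) = 0.2326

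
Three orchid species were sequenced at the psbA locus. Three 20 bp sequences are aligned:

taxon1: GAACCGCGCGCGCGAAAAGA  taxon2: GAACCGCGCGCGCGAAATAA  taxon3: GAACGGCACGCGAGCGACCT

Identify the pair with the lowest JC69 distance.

taxon1–taxon2: 2/20 differ, p = 0.100, d = 0.107.
taxon1–taxon3: 8/20 differ, p = 0.400, d = 0.572.
taxon2–taxon3: 8/20 differ, p = 0.400, d = 0.572.
The smallest distance is between taxon1 and taxon2.

taxon1 and taxon2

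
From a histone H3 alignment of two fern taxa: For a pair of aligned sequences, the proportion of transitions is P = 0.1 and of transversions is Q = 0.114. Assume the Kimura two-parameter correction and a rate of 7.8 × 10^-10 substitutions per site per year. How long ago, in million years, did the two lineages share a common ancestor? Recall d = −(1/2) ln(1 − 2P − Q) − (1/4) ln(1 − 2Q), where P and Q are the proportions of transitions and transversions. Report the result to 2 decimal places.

Under the Kimura two-parameter model, d = −½ ln(1 − 2P − Q) − ¼ ln(1 − 2Q).
1 − 2P − Q = 0.686, giving −½ ln(0.686) = 0.188439.
1 − 2Q = 0.772, giving −¼ ln(0.772) = 0.064693.
d = 0.188439 + 0.064693 = 0.253132.
Under a molecular clock d = 2μt, so t = d/(2μ) = 0.253132 / (2 × 7.8 × 10^-10) = 162.26 million years.

162.26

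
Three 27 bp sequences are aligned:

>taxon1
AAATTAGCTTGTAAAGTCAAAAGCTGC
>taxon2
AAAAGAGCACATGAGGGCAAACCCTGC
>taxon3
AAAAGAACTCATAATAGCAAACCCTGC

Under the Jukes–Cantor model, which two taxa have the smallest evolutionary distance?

taxon1–taxon2: 10/27 differ, p = 0.370, d = 0.511.
taxon1–taxon3: 10/27 differ, p = 0.370, d = 0.511.
taxon2–taxon3: 5/27 differ, p = 0.185, d = 0.213.
The smallest distance is between taxon2 and taxon3.

taxon2 and taxon3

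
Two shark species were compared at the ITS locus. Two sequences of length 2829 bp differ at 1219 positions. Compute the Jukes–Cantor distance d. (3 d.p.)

p = 1219/2829 ≈ 0.430894.
d = −(3/4) ln(1 − 4p/3) = −0.75 ln(1 − 0.574525) = −0.75 ln(0.425475)
  = −0.75 × (-0.854549) = 0.640912 substitutions/site.

0.641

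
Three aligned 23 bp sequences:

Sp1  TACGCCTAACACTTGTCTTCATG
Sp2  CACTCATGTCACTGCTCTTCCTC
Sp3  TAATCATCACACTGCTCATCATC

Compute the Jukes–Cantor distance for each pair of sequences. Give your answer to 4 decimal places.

Sp1–Sp2: 9/23 sites differ → p ≈ 0.391304, d = −0.75 ln(1 − 0.521739) = 0.553199 ≈ 0.5532.
Sp1–Sp3: 8/23 sites differ → p ≈ 0.347826, d = −0.75 ln(1 − 0.463768) = 0.467391 ≈ 0.4674.
Sp2–Sp3: 6/23 sites differ → p ≈ 0.26087, d = −0.75 ln(1 − 0.347827) = 0.320584 ≈ 0.3206.

d(Sp1,Sp2) = 0.5532, d(Sp1,Sp3) = 0.4674, d(Sp2,Sp3) = 0.3206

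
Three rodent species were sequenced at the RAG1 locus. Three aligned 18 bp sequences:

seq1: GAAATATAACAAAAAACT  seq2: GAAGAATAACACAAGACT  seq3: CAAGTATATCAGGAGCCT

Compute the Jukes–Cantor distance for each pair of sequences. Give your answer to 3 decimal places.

seq1–seq2: 4/18 sites differ → p ≈ 0.222222, d = −0.75 ln(1 − 0.296296) = 0.263548 ≈ 0.264.
seq1–seq3: 7/18 sites differ → p ≈ 0.388889, d = −0.75 ln(1 − 0.518519) = 0.548166 ≈ 0.548.
seq2–seq3: 6/18 sites differ → p ≈ 0.333333, d = −0.75 ln(1 − 0.444444) = 0.440839 ≈ 0.441.

d(seq1,seq2) = 0.264, d(seq1,seq3) = 0.548, d(seq2,seq3) = 0.441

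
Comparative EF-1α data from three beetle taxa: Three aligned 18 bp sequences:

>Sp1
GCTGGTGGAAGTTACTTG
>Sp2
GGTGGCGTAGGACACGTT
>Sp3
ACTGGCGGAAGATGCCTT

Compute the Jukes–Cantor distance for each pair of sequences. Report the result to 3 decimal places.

d(Sp1,Sp2) = 0.673, d(Sp1,Sp3) = 0.441, d(Sp2,Sp3) = 0.548

Sp1–Sp2: 8/18 sites differ → p ≈ 0.444444, d = −0.75 ln(1 − 0.592592) = 0.673455 ≈ 0.673.
Sp1–Sp3: 6/18 sites differ → p ≈ 0.333333, d = −0.75 ln(1 − 0.444444) = 0.440839 ≈ 0.441.
Sp2–Sp3: 7/18 sites differ → p ≈ 0.388889, d = −0.75 ln(1 − 0.518519) = 0.548166 ≈ 0.548.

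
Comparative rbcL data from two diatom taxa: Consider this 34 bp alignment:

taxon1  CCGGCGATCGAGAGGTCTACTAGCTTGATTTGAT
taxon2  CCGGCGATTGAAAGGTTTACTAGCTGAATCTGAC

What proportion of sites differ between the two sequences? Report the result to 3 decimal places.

The sequences differ at 7 of 34 positions (sites 9, 12, 17, 26, 27, 30, 34).
p = 7/34 = 0.205882… ≈ 0.206 (to 3 d.p.).

0.206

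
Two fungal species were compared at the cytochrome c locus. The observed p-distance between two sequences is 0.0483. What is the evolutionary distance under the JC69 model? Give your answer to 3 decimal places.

d = −(3/4) ln(1 − 4p/3) = −0.75 ln(1 − 0.0644) = −0.75 ln(0.9356)
  = −0.75 × (-0.066567) = 0.049925 substitutions/site.

0.050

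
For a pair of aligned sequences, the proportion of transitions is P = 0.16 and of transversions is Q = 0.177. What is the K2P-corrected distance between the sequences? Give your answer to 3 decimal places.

0.453

Under the Kimura two-parameter model, d = −½ ln(1 − 2P − Q) − ¼ ln(1 − 2Q).
1 − 2P − Q = 0.503, giving −½ ln(0.503) = 0.343583.
1 − 2Q = 0.646, giving −¼ ln(0.646) = 0.109239.
d = 0.343583 + 0.109239 = 0.452822.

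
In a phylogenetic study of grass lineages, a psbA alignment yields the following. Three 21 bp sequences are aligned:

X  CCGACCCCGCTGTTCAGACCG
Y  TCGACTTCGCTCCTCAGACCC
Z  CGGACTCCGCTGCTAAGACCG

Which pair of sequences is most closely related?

X and Z

X–Y: 6/21 differ, p = 0.286, d = 0.360.
X–Z: 4/21 differ, p = 0.190, d = 0.220.
Y–Z: 6/21 differ, p = 0.286, d = 0.360.
The smallest distance is between X and Z.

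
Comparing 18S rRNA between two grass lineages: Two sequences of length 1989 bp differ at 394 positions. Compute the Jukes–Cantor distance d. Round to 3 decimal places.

p = 394/1989 ≈ 0.198089.
d = −(3/4) ln(1 − 4p/3) = −0.75 ln(1 − 0.264119) = −0.75 ln(0.735881)
  = −0.75 × (-0.306687) = 0.230015 substitutions/site.

0.230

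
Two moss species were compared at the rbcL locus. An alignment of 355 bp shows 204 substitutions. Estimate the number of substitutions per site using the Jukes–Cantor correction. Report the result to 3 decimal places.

1.090

p = 204/355 ≈ 0.574648.
d = −(3/4) ln(1 − 4p/3) = −0.75 ln(1 − 0.766197) = −0.75 ln(0.233803)
  = −0.75 × (-1.453276) = 1.089957 substitutions/site.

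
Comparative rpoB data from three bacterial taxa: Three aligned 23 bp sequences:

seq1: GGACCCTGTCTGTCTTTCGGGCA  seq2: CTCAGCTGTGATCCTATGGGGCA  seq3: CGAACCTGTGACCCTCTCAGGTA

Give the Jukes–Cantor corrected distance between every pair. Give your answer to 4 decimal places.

seq1–seq2: 11/23 sites differ → p ≈ 0.478261, d = −0.75 ln(1 − 0.637681) = 0.761423 ≈ 0.7614.
seq1–seq3: 9/23 sites differ → p ≈ 0.391304, d = −0.75 ln(1 − 0.521739) = 0.553199 ≈ 0.5532.
seq2–seq3: 8/23 sites differ → p ≈ 0.347826, d = −0.75 ln(1 − 0.463768) = 0.467391 ≈ 0.4674.

d(seq1,seq2) = 0.7614, d(seq1,seq3) = 0.5532, d(seq2,seq3) = 0.4674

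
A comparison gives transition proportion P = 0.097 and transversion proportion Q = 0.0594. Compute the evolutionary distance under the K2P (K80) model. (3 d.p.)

0.178

Under the Kimura two-parameter model, d = −½ ln(1 − 2P − Q) − ¼ ln(1 − 2Q).
1 − 2P − Q = 0.7466, giving −½ ln(0.7466) = 0.146113.
1 − 2Q = 0.8812, giving −¼ ln(0.8812) = 0.031618.
d = 0.146113 + 0.031618 = 0.177731.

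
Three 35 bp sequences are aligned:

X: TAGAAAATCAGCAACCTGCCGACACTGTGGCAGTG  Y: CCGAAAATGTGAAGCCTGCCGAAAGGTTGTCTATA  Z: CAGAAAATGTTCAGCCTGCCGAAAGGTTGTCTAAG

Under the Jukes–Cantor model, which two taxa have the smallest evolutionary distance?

Y and Z

X–Y: 14/35 differ, p = 0.400, d = 0.572.
X–Z: 13/35 differ, p = 0.371, d = 0.513.
Y–Z: 5/35 differ, p = 0.143, d = 0.158.
The smallest distance is between Y and Z.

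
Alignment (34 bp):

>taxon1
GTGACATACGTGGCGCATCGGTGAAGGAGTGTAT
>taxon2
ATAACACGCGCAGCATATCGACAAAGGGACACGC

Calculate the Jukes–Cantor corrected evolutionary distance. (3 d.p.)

The sequences differ at 18 of 34 sites, so p = 18/34 ≈ 0.529412.
d = −(3/4) ln(1 − 4p/3) = −0.75 ln(1 − 0.705883) = −0.75 ln(0.294117)
  = −0.75 × (-1.223778) = 0.917834 substitutions/site.

0.918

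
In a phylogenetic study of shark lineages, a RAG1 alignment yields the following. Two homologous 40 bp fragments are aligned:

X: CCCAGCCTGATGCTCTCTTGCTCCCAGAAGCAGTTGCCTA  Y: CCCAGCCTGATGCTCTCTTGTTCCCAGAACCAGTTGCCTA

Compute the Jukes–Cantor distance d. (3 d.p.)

0.052

The sequences differ at 2 of 40 sites (21, 30), so p = 2/40 = 0.05.
d = −(3/4) ln(1 − 4p/3) = −0.75 ln(1 − 0.066667) = −0.75 ln(0.933333)
  = −0.75 × (-0.068993) = 0.051745 substitutions/site.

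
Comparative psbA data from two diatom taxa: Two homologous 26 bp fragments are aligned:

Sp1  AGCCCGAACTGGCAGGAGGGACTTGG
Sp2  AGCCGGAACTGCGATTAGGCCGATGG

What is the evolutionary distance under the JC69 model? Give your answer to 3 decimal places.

The sequences differ at 9 of 26 sites (5, 12, 13, 15, 16, 20, 21, 22, 23), so p = 9/26 ≈ 0.346154.
d = −(3/4) ln(1 − 4p/3) = −0.75 ln(1 − 0.461539) = −0.75 ln(0.538461)
  = −0.75 × (-0.619040) = 0.464280 substitutions/site.

0.464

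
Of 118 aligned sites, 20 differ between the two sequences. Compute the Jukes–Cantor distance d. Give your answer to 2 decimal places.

0.19

p = 20/118 ≈ 0.169492.
d = −(3/4) ln(1 − 4p/3) = −0.75 ln(1 − 0.225989) = −0.75 ln(0.774011)
  = −0.75 × (-0.256169) = 0.192127 substitutions/site.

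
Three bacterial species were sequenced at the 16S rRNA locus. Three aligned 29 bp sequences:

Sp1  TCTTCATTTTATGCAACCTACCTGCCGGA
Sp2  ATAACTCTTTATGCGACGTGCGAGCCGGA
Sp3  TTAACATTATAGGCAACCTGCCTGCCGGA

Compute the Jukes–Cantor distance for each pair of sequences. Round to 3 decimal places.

d(Sp1,Sp2) = 0.529, d(Sp1,Sp3) = 0.242, d(Sp2,Sp3) = 0.401

Sp1–Sp2: 11/29 sites differ → p ≈ 0.37931, d = −0.75 ln(1 − 0.505747) = 0.528531 ≈ 0.529.
Sp1–Sp3: 6/29 sites differ → p ≈ 0.206897, d = −0.75 ln(1 − 0.275863) = 0.242081 ≈ 0.242.
Sp2–Sp3: 9/29 sites differ → p ≈ 0.310345, d = −0.75 ln(1 − 0.413793) = 0.400562 ≈ 0.401.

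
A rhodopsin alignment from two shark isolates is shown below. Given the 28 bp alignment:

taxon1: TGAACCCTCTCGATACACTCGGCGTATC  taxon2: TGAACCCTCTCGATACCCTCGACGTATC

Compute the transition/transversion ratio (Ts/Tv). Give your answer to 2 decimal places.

1.00

Transitions are A↔G and C↔T; transversions are all other mismatches.
Transitions: 1. Transversions: 1.
R = 1/1 = 1.00.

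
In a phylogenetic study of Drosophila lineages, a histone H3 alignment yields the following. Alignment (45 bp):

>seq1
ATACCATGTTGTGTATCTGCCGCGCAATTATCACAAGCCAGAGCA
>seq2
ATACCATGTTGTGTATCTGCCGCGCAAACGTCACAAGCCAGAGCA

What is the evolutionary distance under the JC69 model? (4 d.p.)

The sequences differ at 3 of 45 sites (28, 29, 30), so p = 3/45 ≈ 0.066667.
d = −(3/4) ln(1 − 4p/3) = −0.75 ln(1 − 0.088889) = −0.75 ln(0.911111)
  = −0.75 × (-0.093091) = 0.069818 substitutions/site.

0.0698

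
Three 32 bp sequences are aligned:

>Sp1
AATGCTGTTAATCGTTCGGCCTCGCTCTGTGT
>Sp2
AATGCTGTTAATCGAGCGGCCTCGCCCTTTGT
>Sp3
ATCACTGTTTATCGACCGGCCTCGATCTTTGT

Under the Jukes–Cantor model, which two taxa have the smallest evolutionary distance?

Sp1 and Sp2

Sp1–Sp2: 4/32 differ, p = 0.125, d = 0.137.
Sp1–Sp3: 8/32 differ, p = 0.250, d = 0.304.
Sp2–Sp3: 7/32 differ, p = 0.219, d = 0.259.
The smallest distance is between Sp1 and Sp2.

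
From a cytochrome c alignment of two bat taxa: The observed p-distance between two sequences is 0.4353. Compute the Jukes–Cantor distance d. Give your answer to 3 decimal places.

0.651

d = −(3/4) ln(1 − 4p/3) = −0.75 ln(1 − 0.5804) = −0.75 ln(0.4196)
  = −0.75 × (-0.868453) = 0.651340 substitutions/site.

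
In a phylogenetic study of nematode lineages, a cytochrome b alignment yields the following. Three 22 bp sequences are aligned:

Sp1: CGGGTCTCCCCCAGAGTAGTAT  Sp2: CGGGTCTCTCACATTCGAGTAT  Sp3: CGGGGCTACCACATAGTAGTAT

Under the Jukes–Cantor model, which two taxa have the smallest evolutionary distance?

Sp1–Sp2: 6/22 differ, p = 0.273, d = 0.339.
Sp1–Sp3: 4/22 differ, p = 0.182, d = 0.208.
Sp2–Sp3: 6/22 differ, p = 0.273, d = 0.339.
The smallest distance is between Sp1 and Sp3.

Sp1 and Sp3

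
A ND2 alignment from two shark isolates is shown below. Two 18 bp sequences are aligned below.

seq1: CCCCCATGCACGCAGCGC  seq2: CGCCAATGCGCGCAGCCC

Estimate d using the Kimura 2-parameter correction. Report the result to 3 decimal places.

Of 18 sites, 1 differences are transitions and 3 are transversions, so P = 1/18 ≈ 0.055556 and Q = 3/18 ≈ 0.166667.
Under the Kimura two-parameter model, d = −½ ln(1 − 2P − Q) − ¼ ln(1 − 2Q).
1 − 2P − Q = 0.722221, giving −½ ln(0.722221) = 0.162712.
1 − 2Q = 0.666666, giving −¼ ln(0.666666) = 0.101367.
d = 0.162712 + 0.101367 = 0.264079.

0.264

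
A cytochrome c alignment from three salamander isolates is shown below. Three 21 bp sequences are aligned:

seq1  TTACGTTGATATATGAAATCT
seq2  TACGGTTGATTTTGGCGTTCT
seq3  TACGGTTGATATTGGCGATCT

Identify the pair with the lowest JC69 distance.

seq1–seq2: 9/21 differ, p = 0.429, d = 0.635.
seq1–seq3: 7/21 differ, p = 0.333, d = 0.441.
seq2–seq3: 2/21 differ, p = 0.095, d = 0.102.
The smallest distance is between seq2 and seq3.

seq2 and seq3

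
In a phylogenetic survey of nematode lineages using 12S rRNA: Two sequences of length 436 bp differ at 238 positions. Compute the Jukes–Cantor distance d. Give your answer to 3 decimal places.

0.976

p = 238/436 ≈ 0.545872.
d = −(3/4) ln(1 − 4p/3) = −0.75 ln(1 − 0.727829) = −0.75 ln(0.272171)
  = −0.75 × (-1.301325) = 0.975994 substitutions/site.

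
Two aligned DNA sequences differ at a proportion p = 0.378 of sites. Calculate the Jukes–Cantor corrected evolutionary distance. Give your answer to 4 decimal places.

d = −(3/4) ln(1 − 4p/3) = −0.75 ln(1 − 0.504) = −0.75 ln(0.496)
  = −0.75 × (-0.701179) = 0.525884 substitutions/site.

0.5259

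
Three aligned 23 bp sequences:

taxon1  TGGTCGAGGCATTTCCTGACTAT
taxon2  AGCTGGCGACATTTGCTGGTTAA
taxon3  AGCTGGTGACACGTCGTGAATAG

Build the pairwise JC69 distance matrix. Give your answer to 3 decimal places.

d(taxon1,taxon2) = 0.553, d(taxon1,taxon3) = 0.650, d(taxon2,taxon3) = 0.467

taxon1–taxon2: 9/23 sites differ → p ≈ 0.391304, d = −0.75 ln(1 − 0.521739) = 0.553199 ≈ 0.553.
taxon1–taxon3: 10/23 sites differ → p ≈ 0.434783, d = −0.75 ln(1 − 0.579711) = 0.650110 ≈ 0.650.
taxon2–taxon3: 8/23 sites differ → p ≈ 0.347826, d = −0.75 ln(1 − 0.463768) = 0.467391 ≈ 0.467.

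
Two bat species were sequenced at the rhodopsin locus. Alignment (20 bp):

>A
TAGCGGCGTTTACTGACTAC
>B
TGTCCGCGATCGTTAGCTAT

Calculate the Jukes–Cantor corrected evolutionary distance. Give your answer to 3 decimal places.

0.824

The sequences differ at 10 of 20 sites (2, 3, 5, 9, 11, 12, 13, 15, 16, 20), so p = 10/20 = 0.5.
d = −(3/4) ln(1 − 4p/3) = −0.75 ln(1 − 0.666667) = −0.75 ln(0.333333)
  = −0.75 × (-1.098613) = 0.823960 substitutions/site.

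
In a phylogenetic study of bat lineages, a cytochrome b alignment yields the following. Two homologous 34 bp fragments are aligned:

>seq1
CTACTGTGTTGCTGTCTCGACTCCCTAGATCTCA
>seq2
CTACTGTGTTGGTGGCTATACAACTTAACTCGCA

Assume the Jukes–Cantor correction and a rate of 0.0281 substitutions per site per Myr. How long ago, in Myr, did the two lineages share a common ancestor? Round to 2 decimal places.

The sequences differ at 10 of 34 sites (12, 15, 18, 19, 22, 23, 25, 28, 29, 32), so p = 10/34 ≈ 0.294118.
d = −(3/4) ln(1 − 4p/3) = −0.75 ln(1 − 0.392157) = −0.75 ln(0.607843)
  = −0.75 × (-0.497839) = 0.373379 substitutions/site.
Under a molecular clock d = 2μt, so t = d/(2μ) = 0.373379 / (2 × 0.0281) = 6.64 Myr.

6.64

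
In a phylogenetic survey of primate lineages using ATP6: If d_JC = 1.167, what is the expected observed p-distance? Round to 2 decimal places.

0.59

p = (3/4)(1 − e^(−4d/3)) = 0.75 × (1 − e^(-1.556)) = 0.75 × (1 − 0.210978) = 0.591767.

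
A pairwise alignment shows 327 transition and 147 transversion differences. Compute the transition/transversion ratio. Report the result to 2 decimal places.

2.22

R = 327/147 = 2.224489… ≈ 2.22 (to 2 d.p.).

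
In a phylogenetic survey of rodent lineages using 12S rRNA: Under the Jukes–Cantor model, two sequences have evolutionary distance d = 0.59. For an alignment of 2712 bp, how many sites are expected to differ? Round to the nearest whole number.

Invert JC69: p = (3/4)(1 − e^(−4d/3)) = 0.75 × (1 − e^(-0.786667)) = 0.75 × (1 − 0.455360) = 0.408480.
Expected differing sites = pL ≈ 0.408480 × 2712 = 1107.79776 ≈ 1108.

1108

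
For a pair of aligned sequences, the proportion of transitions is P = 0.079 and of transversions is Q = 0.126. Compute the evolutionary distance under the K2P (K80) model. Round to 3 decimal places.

0.240

Under the Kimura two-parameter model, d = −½ ln(1 − 2P − Q) − ¼ ln(1 − 2Q).
1 − 2P − Q = 0.716, giving −½ ln(0.716) = 0.167038.
1 − 2Q = 0.748, giving −¼ ln(0.748) = 0.072588.
d = 0.167038 + 0.072588 = 0.239626.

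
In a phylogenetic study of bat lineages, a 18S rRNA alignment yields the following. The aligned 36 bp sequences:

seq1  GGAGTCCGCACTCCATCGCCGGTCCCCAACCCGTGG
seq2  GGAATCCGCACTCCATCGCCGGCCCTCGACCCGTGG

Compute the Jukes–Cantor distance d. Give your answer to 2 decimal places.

0.12

The sequences differ at 4 of 36 sites (4, 23, 26, 28), so p = 4/36 ≈ 0.111111.
d = −(3/4) ln(1 − 4p/3) = −0.75 ln(1 − 0.148148) = −0.75 ln(0.851852)
  = −0.75 × (-0.160342) = 0.120257 substitutions/site.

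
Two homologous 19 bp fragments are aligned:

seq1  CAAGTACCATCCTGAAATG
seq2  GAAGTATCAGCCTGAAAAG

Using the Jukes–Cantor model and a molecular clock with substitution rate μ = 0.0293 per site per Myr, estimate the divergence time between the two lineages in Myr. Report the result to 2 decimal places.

The sequences differ at 4 of 19 sites (1, 7, 10, 18), so p = 4/19 ≈ 0.210526.
d = −(3/4) ln(1 − 4p/3) = −0.75 ln(1 − 0.280701) = −0.75 ln(0.719299)
  = −0.75 × (-0.329478) = 0.247109 substitutions/site.
Under a molecular clock d = 2μt, so t = d/(2μ) = 0.247109 / (2 × 0.0293) = 4.22 Myr.

4.22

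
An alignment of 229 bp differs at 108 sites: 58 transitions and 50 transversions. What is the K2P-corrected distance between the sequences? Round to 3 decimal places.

P = 58/229 ≈ 0.253275 and Q = 50/229 ≈ 0.218341.
Under the Kimura two-parameter model, d = −½ ln(1 − 2P − Q) − ¼ ln(1 − 2Q).
1 − 2P − Q = 0.275109, giving −½ ln(0.275109) = 0.645294.
1 − 2Q = 0.563318, giving −¼ ln(0.563318) = 0.143478.
d = 0.645294 + 0.143478 = 0.788772.

0.789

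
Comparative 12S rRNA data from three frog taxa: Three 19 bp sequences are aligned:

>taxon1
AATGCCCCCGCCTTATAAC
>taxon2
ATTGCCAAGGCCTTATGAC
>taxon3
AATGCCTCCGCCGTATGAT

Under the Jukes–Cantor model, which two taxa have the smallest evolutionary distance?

taxon1 and taxon3

taxon1–taxon2: 5/19 differ, p = 0.263, d = 0.324.
taxon1–taxon3: 4/19 differ, p = 0.211, d = 0.247.
taxon2–taxon3: 6/19 differ, p = 0.316, d = 0.410.
The smallest distance is between taxon1 and taxon3.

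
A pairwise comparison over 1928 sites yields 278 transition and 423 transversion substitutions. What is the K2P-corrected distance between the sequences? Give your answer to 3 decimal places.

0.499

P = 278/1928 ≈ 0.144191 and Q = 423/1928 ≈ 0.219398.
Under the Kimura two-parameter model, d = −½ ln(1 − 2P − Q) − ¼ ln(1 − 2Q).
1 − 2P − Q = 0.49222, giving −½ ln(0.49222) = 0.354415.
1 − 2Q = 0.561204, giving −¼ ln(0.561204) = 0.144418.
d = 0.354415 + 0.144418 = 0.498833.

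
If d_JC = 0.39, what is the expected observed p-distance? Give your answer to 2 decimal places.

0.30

p = (3/4)(1 − e^(−4d/3)) = 0.75 × (1 − e^(-0.52)) = 0.75 × (1 − 0.594521) = 0.304109.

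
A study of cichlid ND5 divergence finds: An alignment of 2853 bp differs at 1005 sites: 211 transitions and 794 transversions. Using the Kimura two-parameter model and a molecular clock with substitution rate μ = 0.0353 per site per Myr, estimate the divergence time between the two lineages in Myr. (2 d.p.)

6.81

P = 211/2853 ≈ 0.073957 and Q = 794/2853 ≈ 0.278304.
Under the Kimura two-parameter model, d = −½ ln(1 − 2P − Q) − ¼ ln(1 − 2Q).
1 − 2P − Q = 0.573782, giving −½ ln(0.573782) = 0.277753.
1 − 2Q = 0.443392, giving −¼ ln(0.443392) = 0.203325.
d = 0.277753 + 0.203325 = 0.481078.
Under a molecular clock d = 2μt, so t = d/(2μ) = 0.481078 / (2 × 0.0353) = 6.81 Myr.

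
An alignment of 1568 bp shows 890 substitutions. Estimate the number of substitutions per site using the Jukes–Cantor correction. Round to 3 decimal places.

1.060

p = 890/1568 ≈ 0.567602.
d = −(3/4) ln(1 − 4p/3) = −0.75 ln(1 − 0.756803) = −0.75 ln(0.243197)
  = −0.75 × (-1.413883) = 1.060412 substitutions/site.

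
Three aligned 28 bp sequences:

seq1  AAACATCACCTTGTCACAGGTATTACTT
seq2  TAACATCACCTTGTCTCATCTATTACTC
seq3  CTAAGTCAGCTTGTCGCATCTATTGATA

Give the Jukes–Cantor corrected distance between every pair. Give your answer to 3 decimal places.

seq1–seq2: 5/28 sites differ → p ≈ 0.178571, d = −0.75 ln(1 − 0.238095) = 0.203950 ≈ 0.204.
seq1–seq3: 11/28 sites differ → p ≈ 0.392857, d = −0.75 ln(1 − 0.523809) = 0.556452 ≈ 0.556.
seq2–seq3: 9/28 sites differ → p ≈ 0.321429, d = −0.75 ln(1 − 0.428572) = 0.419713 ≈ 0.420.

d(seq1,seq2) = 0.204, d(seq1,seq3) = 0.556, d(seq2,seq3) = 0.420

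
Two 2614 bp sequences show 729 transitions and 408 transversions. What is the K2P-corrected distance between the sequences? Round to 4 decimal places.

0.7192

P = 729/2614 ≈ 0.278883 and Q = 408/2614 ≈ 0.156083.
Under the Kimura two-parameter model, d = −½ ln(1 − 2P − Q) − ¼ ln(1 − 2Q).
1 − 2P − Q = 0.286151, giving −½ ln(0.286151) = 0.625618.
1 − 2Q = 0.687834, giving −¼ ln(0.687834) = 0.093552.
d = 0.625618 + 0.093552 = 0.719170.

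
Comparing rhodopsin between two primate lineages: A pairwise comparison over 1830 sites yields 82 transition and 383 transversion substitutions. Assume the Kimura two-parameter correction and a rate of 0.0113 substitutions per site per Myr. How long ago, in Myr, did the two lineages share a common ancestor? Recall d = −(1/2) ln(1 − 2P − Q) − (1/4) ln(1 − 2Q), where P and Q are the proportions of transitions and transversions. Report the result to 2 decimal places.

13.86

P = 82/1830 ≈ 0.044809 and Q = 383/1830 ≈ 0.20929.
Under the Kimura two-parameter model, d = −½ ln(1 − 2P − Q) − ¼ ln(1 − 2Q).
1 − 2P − Q = 0.701092, giving −½ ln(0.701092) = 0.177558.
1 − 2Q = 0.58142, giving −¼ ln(0.58142) = 0.135570.
d = 0.177558 + 0.135570 = 0.313128.
Under a molecular clock d = 2μt, so t = d/(2μ) = 0.313128 / (2 × 0.0113) = 13.86 Myr.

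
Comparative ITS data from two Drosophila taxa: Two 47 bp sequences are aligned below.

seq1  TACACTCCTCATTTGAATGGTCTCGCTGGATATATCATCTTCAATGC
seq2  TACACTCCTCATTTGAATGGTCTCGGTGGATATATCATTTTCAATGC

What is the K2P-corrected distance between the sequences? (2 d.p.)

0.04

Of 47 sites, 1 differences are transitions and 1 are transversions, so P = 1/47 ≈ 0.021277 and Q = 1/47 ≈ 0.021277.
Under the Kimura two-parameter model, d = −½ ln(1 − 2P − Q) − ¼ ln(1 − 2Q).
1 − 2P − Q = 0.936169, giving −½ ln(0.936169) = 0.032980.
1 − 2Q = 0.957446, giving −¼ ln(0.957446) = 0.010871.
d = 0.032980 + 0.010871 = 0.043851.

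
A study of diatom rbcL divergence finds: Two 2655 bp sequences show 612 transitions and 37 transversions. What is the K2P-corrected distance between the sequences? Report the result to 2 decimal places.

0.33

P = 612/2655 ≈ 0.230508 and Q = 37/2655 ≈ 0.013936.
Under the Kimura two-parameter model, d = −½ ln(1 − 2P − Q) − ¼ ln(1 − 2Q).
1 − 2P − Q = 0.525048, giving −½ ln(0.525048) = 0.322133.
1 − 2Q = 0.972128, giving −¼ ln(0.972128) = 0.007067.
d = 0.322133 + 0.007067 = 0.329200.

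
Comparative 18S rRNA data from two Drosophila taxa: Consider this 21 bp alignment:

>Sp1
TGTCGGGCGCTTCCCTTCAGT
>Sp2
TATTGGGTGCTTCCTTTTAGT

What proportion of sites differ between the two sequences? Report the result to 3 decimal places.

0.238

The sequences differ at 5 of 21 positions (sites 2, 4, 8, 15, 18).
p = 5/21 = 0.238095… ≈ 0.238 (to 3 d.p.).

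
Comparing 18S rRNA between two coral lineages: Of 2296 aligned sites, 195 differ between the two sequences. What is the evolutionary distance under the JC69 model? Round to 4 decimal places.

p = 195/2296 ≈ 0.08493.
d = −(3/4) ln(1 − 4p/3) = −0.75 ln(1 − 0.11324) = −0.75 ln(0.88676)
  = −0.75 × (-0.120181) = 0.090136 substitutions/site.

0.0901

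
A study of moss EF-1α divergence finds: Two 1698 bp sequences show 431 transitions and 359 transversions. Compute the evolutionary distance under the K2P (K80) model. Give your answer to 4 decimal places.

0.7723

P = 431/1698 ≈ 0.253828 and Q = 359/1698 ≈ 0.211425.
Under the Kimura two-parameter model, d = −½ ln(1 − 2P − Q) − ¼ ln(1 − 2Q).
1 − 2P − Q = 0.280919, giving −½ ln(0.280919) = 0.634844.
1 − 2Q = 0.57715, giving −¼ ln(0.57715) = 0.137413.
d = 0.634844 + 0.137413 = 0.772257.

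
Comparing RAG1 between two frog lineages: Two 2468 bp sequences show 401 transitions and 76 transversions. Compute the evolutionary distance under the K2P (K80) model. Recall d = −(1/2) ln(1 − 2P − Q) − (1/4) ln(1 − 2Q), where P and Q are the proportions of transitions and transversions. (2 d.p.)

P = 401/2468 ≈ 0.16248 and Q = 76/2468 ≈ 0.030794.
Under the Kimura two-parameter model, d = −½ ln(1 − 2P − Q) − ¼ ln(1 − 2Q).
1 − 2P − Q = 0.644246, giving −½ ln(0.644246) = 0.219837.
1 − 2Q = 0.938412, giving −¼ ln(0.938412) = 0.015892.
d = 0.219837 + 0.015892 = 0.235729.

0.24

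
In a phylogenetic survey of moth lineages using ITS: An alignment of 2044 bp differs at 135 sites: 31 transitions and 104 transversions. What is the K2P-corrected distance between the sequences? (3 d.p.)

0.069

P = 31/2044 ≈ 0.015166 and Q = 104/2044 ≈ 0.050881.
Under the Kimura two-parameter model, d = −½ ln(1 − 2P − Q) − ¼ ln(1 − 2Q).
1 − 2P − Q = 0.918787, giving −½ ln(0.918787) = 0.042350.
1 − 2Q = 0.898238, giving −¼ ln(0.898238) = 0.026830.
d = 0.042350 + 0.026830 = 0.069180.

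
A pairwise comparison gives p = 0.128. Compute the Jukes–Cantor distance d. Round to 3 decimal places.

0.140

d = −(3/4) ln(1 − 4p/3) = −0.75 ln(1 − 0.170667) = −0.75 ln(0.829333)
  = −0.75 × (-0.187134) = 0.140351 substitutions/site.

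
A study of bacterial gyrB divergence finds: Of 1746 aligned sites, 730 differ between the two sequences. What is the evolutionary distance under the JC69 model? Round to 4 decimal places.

p = 730/1746 ≈ 0.418099.
d = −(3/4) ln(1 − 4p/3) = −0.75 ln(1 − 0.557465) = −0.75 ln(0.442535)
  = −0.75 × (-0.815236) = 0.611427 substitutions/site.

0.6114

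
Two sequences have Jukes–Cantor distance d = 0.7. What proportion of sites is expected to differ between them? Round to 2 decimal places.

0.46

p = (3/4)(1 − e^(−4d/3)) = 0.75 × (1 − e^(-0.933333)) = 0.75 × (1 − 0.393241) = 0.455069.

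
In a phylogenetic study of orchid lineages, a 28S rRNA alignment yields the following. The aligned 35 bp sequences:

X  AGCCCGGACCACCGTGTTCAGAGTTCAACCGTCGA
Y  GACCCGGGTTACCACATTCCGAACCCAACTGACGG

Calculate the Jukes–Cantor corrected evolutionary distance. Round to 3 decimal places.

0.635

The sequences differ at 15 of 35 sites, so p = 15/35 ≈ 0.428571.
d = −(3/4) ln(1 − 4p/3) = −0.75 ln(1 − 0.571428) = −0.75 ln(0.428572)
  = −0.75 × (-0.847297) = 0.635473 substitutions/site.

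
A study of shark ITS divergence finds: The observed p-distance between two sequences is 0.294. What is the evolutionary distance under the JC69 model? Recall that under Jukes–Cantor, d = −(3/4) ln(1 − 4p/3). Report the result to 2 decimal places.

d = −(3/4) ln(1 − 4p/3) = −0.75 ln(1 − 0.392) = −0.75 ln(0.608)
  = −0.75 × (-0.497580) = 0.373185 substitutions/site.

0.37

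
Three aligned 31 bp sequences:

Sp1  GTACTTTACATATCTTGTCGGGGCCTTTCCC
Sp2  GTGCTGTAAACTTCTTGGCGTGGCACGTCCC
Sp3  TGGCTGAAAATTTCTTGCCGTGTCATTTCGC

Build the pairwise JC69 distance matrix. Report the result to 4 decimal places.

d(Sp1,Sp2) = 0.4217, d(Sp1,Sp3) = 0.5445, d(Sp2,Sp3) = 0.3672

Sp1–Sp2: 10/31 sites differ → p ≈ 0.322581, d = −0.75 ln(1 − 0.430108) = 0.421731 ≈ 0.4217.
Sp1–Sp3: 12/31 sites differ → p ≈ 0.387097, d = −0.75 ln(1 − 0.516129) = 0.544453 ≈ 0.5445.
Sp2–Sp3: 9/31 sites differ → p ≈ 0.290323, d = −0.75 ln(1 − 0.387097) = 0.367161 ≈ 0.3672.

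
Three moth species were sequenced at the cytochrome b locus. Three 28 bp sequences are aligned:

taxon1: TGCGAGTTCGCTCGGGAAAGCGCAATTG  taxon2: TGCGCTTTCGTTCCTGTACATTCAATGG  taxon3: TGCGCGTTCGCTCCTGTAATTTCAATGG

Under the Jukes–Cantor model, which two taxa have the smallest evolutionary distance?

taxon1–taxon2: 11/28 differ, p = 0.393, d = 0.556.
taxon1–taxon3: 8/28 differ, p = 0.286, d = 0.360.
taxon2–taxon3: 4/28 differ, p = 0.143, d = 0.158.
The smallest distance is between taxon2 and taxon3.

taxon2 and taxon3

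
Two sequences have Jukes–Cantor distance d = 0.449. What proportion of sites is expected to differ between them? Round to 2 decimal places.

p = (3/4)(1 − e^(−4d/3)) = 0.75 × (1 − e^(-0.598667)) = 0.75 × (1 − 0.549544) = 0.337842.

0.34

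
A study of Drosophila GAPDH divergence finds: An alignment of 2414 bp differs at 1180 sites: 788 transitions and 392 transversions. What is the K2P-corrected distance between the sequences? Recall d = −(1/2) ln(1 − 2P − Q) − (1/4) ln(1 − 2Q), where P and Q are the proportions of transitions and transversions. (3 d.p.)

0.943

P = 788/2414 ≈ 0.326429 and Q = 392/2414 ≈ 0.162386.
Under the Kimura two-parameter model, d = −½ ln(1 − 2P − Q) − ¼ ln(1 − 2Q).
1 − 2P − Q = 0.184756, giving −½ ln(0.184756) = 0.844360.
1 − 2Q = 0.675228, giving −¼ ln(0.675228) = 0.098176.
d = 0.844360 + 0.098176 = 0.942536.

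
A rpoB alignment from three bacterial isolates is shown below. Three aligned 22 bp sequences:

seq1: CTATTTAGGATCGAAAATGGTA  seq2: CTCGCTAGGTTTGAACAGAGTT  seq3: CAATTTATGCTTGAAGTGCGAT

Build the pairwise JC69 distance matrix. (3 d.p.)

d(seq1,seq2) = 0.591, d(seq1,seq3) = 0.699, d(seq2,seq3) = 0.699

seq1–seq2: 9/22 sites differ → p ≈ 0.409091, d = −0.75 ln(1 − 0.545455) = 0.591344 ≈ 0.591.
seq1–seq3: 10/22 sites differ → p ≈ 0.454545, d = −0.75 ln(1 − 0.60606) = 0.698667 ≈ 0.699.
seq2–seq3: 10/22 sites differ → p ≈ 0.454545, d = −0.75 ln(1 − 0.60606) = 0.698667 ≈ 0.699.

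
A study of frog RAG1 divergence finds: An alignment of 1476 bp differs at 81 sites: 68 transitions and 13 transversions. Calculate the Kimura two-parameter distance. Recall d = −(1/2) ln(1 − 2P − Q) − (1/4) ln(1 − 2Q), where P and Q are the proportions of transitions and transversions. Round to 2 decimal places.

P = 68/1476 ≈ 0.04607 and Q = 13/1476 ≈ 0.008808.
Under the Kimura two-parameter model, d = −½ ln(1 − 2P − Q) − ¼ ln(1 − 2Q).
1 − 2P − Q = 0.899052, giving −½ ln(0.899052) = 0.053207.
1 − 2Q = 0.982384, giving −¼ ln(0.982384) = 0.004443.
d = 0.053207 + 0.004443 = 0.057650.

0.06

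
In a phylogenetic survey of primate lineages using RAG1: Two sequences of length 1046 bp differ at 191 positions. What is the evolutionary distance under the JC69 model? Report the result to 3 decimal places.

0.209

p = 191/1046 ≈ 0.1826.
d = −(3/4) ln(1 − 4p/3) = −0.75 ln(1 − 0.243467) = −0.75 ln(0.756533)
  = −0.75 × (-0.279009) = 0.209257 substitutions/site.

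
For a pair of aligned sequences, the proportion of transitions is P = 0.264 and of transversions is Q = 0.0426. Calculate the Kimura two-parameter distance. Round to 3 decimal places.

Under the Kimura two-parameter model, d = −½ ln(1 − 2P − Q) − ¼ ln(1 − 2Q).
1 − 2P − Q = 0.4294, giving −½ ln(0.4294) = 0.422683.
1 − 2Q = 0.9148, giving −¼ ln(0.9148) = 0.022262.
d = 0.422683 + 0.022262 = 0.444945.

0.445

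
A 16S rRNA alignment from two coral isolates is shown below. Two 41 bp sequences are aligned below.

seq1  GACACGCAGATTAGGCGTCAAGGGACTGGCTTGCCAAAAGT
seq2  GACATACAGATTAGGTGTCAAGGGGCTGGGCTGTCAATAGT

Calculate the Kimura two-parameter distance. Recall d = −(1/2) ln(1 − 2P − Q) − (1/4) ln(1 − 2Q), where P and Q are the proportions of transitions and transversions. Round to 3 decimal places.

0.235

Of 41 sites, 6 differences are transitions and 2 are transversions, so P = 6/41 ≈ 0.146341 and Q = 2/41 ≈ 0.04878.
Under the Kimura two-parameter model, d = −½ ln(1 − 2P − Q) − ¼ ln(1 − 2Q).
1 − 2P − Q = 0.658538, giving −½ ln(0.658538) = 0.208867.
1 − 2Q = 0.90244, giving −¼ ln(0.90244) = 0.025663.
d = 0.208867 + 0.025663 = 0.234530.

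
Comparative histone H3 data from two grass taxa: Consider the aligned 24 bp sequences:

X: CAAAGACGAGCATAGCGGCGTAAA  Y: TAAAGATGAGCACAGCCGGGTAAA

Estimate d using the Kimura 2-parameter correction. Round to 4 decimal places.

Of 24 sites, 3 differences are transitions and 2 are transversions, so P = 3/24 = 0.125 and Q = 2/24 ≈ 0.083333.
Under the Kimura two-parameter model, d = −½ ln(1 − 2P − Q) − ¼ ln(1 − 2Q).
1 − 2P − Q = 0.666667, giving −½ ln(0.666667) = 0.202732.
1 − 2Q = 0.833334, giving −¼ ln(0.833334) = 0.045580.
d = 0.202732 + 0.045580 = 0.248312.

0.2483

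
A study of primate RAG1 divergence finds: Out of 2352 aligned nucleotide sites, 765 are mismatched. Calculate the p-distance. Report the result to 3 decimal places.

0.325

p = 765/2352 = 0.325255… ≈ 0.325 (to 3 d.p.).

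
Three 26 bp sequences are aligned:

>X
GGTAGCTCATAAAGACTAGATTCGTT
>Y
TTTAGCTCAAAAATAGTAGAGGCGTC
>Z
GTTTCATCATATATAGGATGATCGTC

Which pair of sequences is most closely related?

X and Y

X–Y: 8/26 differ, p = 0.308, d = 0.396.
X–Z: 12/26 differ, p = 0.462, d = 0.717.
Y–Z: 11/26 differ, p = 0.423, d = 0.623.
The smallest distance is between X and Y.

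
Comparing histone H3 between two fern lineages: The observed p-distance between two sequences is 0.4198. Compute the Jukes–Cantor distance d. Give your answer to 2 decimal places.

d = −(3/4) ln(1 − 4p/3) = −0.75 ln(1 − 0.559733) = −0.75 ln(0.440267)
  = −0.75 × (-0.820374) = 0.615281 substitutions/site.

0.62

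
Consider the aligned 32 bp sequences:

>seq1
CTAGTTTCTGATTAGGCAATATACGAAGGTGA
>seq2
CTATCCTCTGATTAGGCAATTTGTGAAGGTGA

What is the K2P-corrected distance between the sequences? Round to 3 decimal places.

Of 32 sites, 4 differences are transitions and 2 are transversions, so P = 4/32 = 0.125 and Q = 2/32 = 0.0625.
Under the Kimura two-parameter model, d = −½ ln(1 − 2P − Q) − ¼ ln(1 − 2Q).
1 − 2P − Q = 0.6875, giving −½ ln(0.6875) = 0.187347.
1 − 2Q = 0.875, giving −¼ ln(0.875) = 0.033383.
d = 0.187347 + 0.033383 = 0.220730.

0.221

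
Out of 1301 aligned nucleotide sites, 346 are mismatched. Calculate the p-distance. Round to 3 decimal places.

p = 346/1301 = 0.265949… ≈ 0.266 (to 3 d.p.).

0.266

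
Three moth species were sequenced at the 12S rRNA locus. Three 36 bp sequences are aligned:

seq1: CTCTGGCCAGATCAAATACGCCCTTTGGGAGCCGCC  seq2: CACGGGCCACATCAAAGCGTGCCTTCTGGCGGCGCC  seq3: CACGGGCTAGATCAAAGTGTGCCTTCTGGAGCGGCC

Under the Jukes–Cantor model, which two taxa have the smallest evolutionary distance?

seq1–seq2: 12/36 differ, p = 0.333, d = 0.441.
seq1–seq3: 11/36 differ, p = 0.306, d = 0.392.
seq2–seq3: 6/36 differ, p = 0.167, d = 0.188.
The smallest distance is between seq2 and seq3.

seq2 and seq3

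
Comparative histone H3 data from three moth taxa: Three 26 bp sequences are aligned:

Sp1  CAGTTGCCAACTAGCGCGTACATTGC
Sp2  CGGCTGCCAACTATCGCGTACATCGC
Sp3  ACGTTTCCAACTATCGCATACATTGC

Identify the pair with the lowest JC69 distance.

Sp1 and Sp2

Sp1–Sp2: 4/26 differ, p = 0.154, d = 0.172.
Sp1–Sp3: 5/26 differ, p = 0.192, d = 0.222.
Sp2–Sp3: 6/26 differ, p = 0.231, d = 0.276.
The smallest distance is between Sp1 and Sp2.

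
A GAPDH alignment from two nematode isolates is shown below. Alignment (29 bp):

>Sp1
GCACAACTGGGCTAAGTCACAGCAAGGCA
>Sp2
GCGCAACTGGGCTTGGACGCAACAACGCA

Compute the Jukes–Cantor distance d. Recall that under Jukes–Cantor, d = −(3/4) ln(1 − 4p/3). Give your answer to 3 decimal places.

0.291

The sequences differ at 7 of 29 sites (3, 14, 15, 17, 19, 22, 26), so p = 7/29 ≈ 0.241379.
d = −(3/4) ln(1 − 4p/3) = −0.75 ln(1 − 0.321839) = −0.75 ln(0.678161)
  = −0.75 × (-0.388371) = 0.291278 substitutions/site.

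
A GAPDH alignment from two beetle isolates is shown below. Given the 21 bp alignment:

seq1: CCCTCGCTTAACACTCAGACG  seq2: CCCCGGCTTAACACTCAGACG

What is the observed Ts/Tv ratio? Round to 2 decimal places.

Transitions are A↔G and C↔T; transversions are all other mismatches.
Transitions: 1. Transversions: 1.
R = 1/1 = 1.00.

1.00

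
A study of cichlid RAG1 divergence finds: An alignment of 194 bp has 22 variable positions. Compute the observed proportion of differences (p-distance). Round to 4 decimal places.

p = 22/194 = 0.113402… ≈ 0.1134 (to 4 d.p.).

0.1134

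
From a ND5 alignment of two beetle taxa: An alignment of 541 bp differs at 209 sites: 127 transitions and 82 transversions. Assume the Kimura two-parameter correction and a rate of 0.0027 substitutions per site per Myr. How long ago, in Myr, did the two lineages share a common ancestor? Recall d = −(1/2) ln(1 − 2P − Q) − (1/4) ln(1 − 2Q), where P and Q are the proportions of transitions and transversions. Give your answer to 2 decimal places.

P = 127/541 ≈ 0.23475 and Q = 82/541 ≈ 0.151571.
Under the Kimura two-parameter model, d = −½ ln(1 − 2P − Q) − ¼ ln(1 − 2Q).
1 − 2P − Q = 0.378929, giving −½ ln(0.378929) = 0.485203.
1 − 2Q = 0.696858, giving −¼ ln(0.696858) = 0.090293.
d = 0.485203 + 0.090293 = 0.575496.
Under a molecular clock d = 2μt, so t = d/(2μ) = 0.575496 / (2 × 0.0027) = 106.57 Myr.

106.57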